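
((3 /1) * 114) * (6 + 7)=4446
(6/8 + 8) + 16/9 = 379/36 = 10.53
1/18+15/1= 271/18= 15.06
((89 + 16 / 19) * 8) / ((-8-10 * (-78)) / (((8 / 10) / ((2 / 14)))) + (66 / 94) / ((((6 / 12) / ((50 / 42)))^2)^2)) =41608043064 / 9286870445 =4.48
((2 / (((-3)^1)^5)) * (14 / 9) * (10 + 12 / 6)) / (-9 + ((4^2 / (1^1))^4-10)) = -112 / 47761893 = -0.00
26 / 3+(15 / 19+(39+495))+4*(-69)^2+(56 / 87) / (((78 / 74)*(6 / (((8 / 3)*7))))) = 11365803119 / 580203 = 19589.36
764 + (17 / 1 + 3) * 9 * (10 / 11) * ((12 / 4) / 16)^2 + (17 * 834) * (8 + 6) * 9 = 629093609 / 352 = 1787197.75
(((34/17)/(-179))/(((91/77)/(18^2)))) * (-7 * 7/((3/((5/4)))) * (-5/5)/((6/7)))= -169785/2327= -72.96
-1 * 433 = -433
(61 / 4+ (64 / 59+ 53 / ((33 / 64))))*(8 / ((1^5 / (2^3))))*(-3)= -14843632 / 649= -22871.54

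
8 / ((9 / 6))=16 / 3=5.33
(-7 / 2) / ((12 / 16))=-14 / 3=-4.67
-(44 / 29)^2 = -1936 / 841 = -2.30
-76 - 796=-872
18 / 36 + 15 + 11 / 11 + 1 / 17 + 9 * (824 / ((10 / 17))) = 2146039 / 170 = 12623.76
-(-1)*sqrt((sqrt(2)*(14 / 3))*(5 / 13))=sqrt(1365)*2^(3 / 4) / 39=1.59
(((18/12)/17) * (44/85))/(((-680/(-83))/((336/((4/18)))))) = 1035342/122825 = 8.43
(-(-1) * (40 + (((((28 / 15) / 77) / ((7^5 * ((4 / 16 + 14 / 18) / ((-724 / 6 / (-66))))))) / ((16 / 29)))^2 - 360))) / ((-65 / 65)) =407649660848160359999 / 1273905190150587225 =320.00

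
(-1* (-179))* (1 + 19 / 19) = 358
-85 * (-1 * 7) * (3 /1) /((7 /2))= 510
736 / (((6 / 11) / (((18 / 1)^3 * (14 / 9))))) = 12241152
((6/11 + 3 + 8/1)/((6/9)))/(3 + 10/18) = 4.87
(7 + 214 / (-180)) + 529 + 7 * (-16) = 38053 / 90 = 422.81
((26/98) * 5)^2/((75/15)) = 845/2401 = 0.35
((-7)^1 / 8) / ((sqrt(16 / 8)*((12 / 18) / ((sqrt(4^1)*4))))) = -21*sqrt(2) / 4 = -7.42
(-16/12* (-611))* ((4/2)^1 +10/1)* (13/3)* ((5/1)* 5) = 1059066.67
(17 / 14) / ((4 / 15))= 255 / 56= 4.55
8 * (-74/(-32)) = 37/2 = 18.50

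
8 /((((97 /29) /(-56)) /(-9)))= 116928 /97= 1205.44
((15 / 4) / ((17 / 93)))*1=20.51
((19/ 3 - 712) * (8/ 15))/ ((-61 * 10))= 8468/ 13725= 0.62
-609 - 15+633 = 9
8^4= 4096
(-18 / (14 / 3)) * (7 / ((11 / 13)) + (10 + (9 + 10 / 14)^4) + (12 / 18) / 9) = -6363351721 / 184877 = -34419.38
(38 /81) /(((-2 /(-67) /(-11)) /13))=-182039 /81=-2247.40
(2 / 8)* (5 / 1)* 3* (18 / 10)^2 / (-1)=-243 / 20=-12.15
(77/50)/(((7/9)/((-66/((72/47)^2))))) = -267289/4800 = -55.69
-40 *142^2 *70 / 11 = -56459200 / 11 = -5132654.55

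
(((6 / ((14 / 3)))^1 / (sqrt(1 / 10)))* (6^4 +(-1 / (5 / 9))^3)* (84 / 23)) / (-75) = -5805756* sqrt(10) / 71875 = -255.44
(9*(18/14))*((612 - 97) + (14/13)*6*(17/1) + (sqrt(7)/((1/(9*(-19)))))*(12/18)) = 657963/91 - 9234*sqrt(7)/7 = 3740.24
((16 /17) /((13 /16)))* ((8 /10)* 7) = 7168 /1105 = 6.49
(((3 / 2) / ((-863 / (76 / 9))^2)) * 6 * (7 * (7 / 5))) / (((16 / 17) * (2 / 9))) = 300713 / 7447690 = 0.04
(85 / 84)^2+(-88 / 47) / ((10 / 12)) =-2027693 / 1658160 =-1.22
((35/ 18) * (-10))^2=30625/ 81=378.09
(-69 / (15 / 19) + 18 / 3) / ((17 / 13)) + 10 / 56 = -147723 / 2380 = -62.07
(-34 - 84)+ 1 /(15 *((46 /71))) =-81349 /690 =-117.90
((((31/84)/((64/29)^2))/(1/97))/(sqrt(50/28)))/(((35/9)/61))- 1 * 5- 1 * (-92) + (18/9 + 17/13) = 462786321 * sqrt(14)/20070400 + 1174/13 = 176.58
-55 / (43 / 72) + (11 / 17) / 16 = -1076647 / 11696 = -92.05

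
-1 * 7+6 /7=-43 /7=-6.14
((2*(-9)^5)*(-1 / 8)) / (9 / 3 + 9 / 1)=19683 / 16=1230.19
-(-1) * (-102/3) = -34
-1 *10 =-10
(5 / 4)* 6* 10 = 75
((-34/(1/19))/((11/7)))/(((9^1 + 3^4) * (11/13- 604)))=29393/3881295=0.01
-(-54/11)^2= -2916/121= -24.10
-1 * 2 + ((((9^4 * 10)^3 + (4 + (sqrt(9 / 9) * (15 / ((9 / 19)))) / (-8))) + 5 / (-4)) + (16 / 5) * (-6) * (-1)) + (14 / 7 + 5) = 282429536481022.99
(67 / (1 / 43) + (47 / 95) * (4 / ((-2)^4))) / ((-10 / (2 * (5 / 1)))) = -1094827 / 380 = -2881.12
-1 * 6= -6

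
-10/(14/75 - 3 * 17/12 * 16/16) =3000/1219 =2.46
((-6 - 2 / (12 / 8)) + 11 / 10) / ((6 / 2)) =-2.08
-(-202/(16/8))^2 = -10201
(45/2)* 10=225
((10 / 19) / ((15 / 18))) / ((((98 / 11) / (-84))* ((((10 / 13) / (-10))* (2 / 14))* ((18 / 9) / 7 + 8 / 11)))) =10164 / 19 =534.95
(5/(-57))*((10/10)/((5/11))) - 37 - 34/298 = -316849/8493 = -37.31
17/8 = 2.12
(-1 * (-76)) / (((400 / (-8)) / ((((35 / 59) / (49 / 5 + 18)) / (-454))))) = 133 / 1861627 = 0.00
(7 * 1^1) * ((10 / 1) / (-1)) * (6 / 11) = -38.18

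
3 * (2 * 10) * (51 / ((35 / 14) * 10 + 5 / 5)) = 1530 / 13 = 117.69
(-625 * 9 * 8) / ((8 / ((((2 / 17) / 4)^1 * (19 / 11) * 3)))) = -320625 / 374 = -857.29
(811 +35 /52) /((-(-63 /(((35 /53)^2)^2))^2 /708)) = -38147274640234375 /7284383778129237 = -5.24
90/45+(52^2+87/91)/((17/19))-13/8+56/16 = 37462909/12376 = 3027.06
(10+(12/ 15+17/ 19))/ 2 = 1111/ 190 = 5.85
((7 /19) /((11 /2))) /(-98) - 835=-1221606 /1463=-835.00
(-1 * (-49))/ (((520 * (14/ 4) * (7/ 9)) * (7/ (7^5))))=21609/ 260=83.11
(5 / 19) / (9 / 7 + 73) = 7 / 1976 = 0.00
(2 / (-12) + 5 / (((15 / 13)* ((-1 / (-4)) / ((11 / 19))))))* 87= 32625 / 38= 858.55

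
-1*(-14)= 14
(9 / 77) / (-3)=-3 / 77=-0.04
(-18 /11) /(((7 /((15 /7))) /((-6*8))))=12960 /539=24.04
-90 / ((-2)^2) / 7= -45 / 14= -3.21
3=3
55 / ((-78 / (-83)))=4565 / 78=58.53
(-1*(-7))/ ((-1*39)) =-7/ 39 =-0.18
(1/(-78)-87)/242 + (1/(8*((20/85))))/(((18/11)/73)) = 1922477/82368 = 23.34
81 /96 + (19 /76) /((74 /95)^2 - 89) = 21467023 /25527968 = 0.84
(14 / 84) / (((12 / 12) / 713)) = 713 / 6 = 118.83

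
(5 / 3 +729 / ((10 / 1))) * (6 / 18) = 2237 / 90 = 24.86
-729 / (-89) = 729 / 89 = 8.19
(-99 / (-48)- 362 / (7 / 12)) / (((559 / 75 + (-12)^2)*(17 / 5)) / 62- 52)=805298625 / 56890232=14.16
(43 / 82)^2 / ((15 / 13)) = 24037 / 100860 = 0.24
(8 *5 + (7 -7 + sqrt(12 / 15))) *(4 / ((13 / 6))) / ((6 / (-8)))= -1280 / 13 -64 *sqrt(5) / 65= -100.66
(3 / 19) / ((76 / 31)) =93 / 1444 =0.06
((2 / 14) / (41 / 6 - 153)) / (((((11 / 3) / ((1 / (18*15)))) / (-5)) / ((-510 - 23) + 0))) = -533 / 202587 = -0.00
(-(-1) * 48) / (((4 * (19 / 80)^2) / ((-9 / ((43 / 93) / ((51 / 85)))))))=-38568960 / 15523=-2484.63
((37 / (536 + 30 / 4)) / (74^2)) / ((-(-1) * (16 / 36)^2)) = 81 / 1287008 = 0.00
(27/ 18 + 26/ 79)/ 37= 289/ 5846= 0.05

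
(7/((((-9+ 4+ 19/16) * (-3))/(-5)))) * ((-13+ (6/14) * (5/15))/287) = 2400/17507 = 0.14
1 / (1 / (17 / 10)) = 17 / 10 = 1.70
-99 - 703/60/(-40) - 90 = -452897/2400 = -188.71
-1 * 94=-94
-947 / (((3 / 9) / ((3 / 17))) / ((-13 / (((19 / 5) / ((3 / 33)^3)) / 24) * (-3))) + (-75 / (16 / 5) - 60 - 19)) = 79775280 / 7769509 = 10.27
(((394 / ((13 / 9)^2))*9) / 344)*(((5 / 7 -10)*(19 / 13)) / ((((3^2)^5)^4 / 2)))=-18715 / 1696703111760677396922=-0.00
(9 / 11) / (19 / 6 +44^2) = 0.00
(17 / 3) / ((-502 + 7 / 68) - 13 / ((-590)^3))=-59354531000 / 5257034917587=-0.01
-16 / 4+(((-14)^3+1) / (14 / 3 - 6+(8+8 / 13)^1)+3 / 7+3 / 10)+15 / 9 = -378.28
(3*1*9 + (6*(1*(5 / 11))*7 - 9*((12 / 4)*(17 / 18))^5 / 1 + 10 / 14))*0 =0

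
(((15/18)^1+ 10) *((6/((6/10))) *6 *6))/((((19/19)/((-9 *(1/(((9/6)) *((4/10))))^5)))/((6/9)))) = -8125000/27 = -300925.93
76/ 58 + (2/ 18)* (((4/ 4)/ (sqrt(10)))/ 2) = 1.33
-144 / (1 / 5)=-720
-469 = -469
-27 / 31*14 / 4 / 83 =-189 / 5146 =-0.04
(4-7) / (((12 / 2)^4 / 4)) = -1 / 108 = -0.01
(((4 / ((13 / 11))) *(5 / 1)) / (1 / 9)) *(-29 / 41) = -57420 / 533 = -107.73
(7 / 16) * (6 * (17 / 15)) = 119 / 40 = 2.98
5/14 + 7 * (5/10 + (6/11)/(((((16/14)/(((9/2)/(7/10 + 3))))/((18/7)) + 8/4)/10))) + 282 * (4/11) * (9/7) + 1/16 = 151.91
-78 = -78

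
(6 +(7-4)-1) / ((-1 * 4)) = -2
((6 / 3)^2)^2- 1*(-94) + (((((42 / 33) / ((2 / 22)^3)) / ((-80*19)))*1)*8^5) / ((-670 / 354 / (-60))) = -7368118538 / 6365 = -1157599.14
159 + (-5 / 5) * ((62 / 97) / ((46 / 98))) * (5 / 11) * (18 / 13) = 50452827 / 319033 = 158.14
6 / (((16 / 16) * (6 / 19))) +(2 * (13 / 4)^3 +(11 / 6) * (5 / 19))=160765 / 1824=88.14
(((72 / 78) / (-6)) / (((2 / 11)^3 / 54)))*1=-35937 / 26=-1382.19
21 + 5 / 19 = 404 / 19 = 21.26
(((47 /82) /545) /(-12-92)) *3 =-141 /4647760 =-0.00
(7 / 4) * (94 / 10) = 329 / 20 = 16.45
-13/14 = -0.93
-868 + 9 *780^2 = 5474732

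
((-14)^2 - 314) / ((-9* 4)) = 59 / 18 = 3.28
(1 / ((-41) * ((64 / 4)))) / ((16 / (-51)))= 51 / 10496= 0.00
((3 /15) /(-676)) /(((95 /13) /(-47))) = 47 /24700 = 0.00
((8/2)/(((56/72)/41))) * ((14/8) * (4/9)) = 164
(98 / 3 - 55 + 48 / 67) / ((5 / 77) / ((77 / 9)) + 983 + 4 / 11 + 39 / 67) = -25761505 / 1172605701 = -0.02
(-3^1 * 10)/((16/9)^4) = -98415/32768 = -3.00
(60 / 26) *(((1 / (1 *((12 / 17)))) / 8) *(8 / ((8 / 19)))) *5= 8075 / 208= 38.82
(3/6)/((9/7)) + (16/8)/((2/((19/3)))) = 121/18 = 6.72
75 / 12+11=69 / 4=17.25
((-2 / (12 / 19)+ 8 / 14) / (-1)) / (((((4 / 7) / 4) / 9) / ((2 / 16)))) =327 / 16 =20.44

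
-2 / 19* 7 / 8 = -7 / 76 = -0.09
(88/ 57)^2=7744/ 3249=2.38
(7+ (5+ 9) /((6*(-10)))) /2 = 203 /60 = 3.38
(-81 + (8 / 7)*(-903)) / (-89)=1113 / 89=12.51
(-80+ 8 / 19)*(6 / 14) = -648 / 19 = -34.11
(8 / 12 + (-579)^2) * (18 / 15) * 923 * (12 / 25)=891152808 / 5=178230561.60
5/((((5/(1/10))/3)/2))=3/5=0.60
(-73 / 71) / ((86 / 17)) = -1241 / 6106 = -0.20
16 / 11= 1.45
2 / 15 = 0.13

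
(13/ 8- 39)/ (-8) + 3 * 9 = 2027/ 64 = 31.67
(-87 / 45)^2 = 841 / 225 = 3.74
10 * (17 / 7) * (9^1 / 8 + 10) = 7565 / 28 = 270.18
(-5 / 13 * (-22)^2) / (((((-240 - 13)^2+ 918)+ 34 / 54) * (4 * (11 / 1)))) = -1485 / 22789598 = -0.00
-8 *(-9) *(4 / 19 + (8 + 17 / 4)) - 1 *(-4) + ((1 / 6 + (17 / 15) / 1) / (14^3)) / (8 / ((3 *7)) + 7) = 10403327941 / 11544400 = 901.16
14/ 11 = 1.27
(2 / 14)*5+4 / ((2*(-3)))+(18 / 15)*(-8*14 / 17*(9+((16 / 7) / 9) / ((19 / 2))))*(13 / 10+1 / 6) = -10644563 / 101745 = -104.62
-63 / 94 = -0.67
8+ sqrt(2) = 9.41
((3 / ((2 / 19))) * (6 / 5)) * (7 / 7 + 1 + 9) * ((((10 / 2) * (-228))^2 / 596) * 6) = 733364280 / 149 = 4921907.92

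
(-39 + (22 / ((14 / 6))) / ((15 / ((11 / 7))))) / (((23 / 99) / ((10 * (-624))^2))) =-7179992202240 / 1127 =-6370889265.52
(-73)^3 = -389017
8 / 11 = 0.73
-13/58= -0.22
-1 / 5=-0.20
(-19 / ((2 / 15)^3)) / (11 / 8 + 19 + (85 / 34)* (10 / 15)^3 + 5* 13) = -91125 / 979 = -93.08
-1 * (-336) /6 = 56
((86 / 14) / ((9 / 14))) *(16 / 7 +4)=3784 / 63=60.06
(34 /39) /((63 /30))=340 /819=0.42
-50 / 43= -1.16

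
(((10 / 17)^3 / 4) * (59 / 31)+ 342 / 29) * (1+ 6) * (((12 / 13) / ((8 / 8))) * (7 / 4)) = 134.45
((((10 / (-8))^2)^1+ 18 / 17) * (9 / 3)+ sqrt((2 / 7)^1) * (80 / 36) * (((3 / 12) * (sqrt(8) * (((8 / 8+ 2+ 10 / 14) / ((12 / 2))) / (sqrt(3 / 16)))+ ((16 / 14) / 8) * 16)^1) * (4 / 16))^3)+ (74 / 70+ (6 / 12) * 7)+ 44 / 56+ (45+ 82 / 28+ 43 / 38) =62.34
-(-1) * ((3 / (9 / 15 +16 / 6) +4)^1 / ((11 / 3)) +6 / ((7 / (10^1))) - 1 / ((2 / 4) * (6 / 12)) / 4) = 4804 / 539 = 8.91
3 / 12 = 1 / 4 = 0.25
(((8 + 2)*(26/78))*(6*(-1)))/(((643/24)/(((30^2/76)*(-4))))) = 432000/12217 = 35.36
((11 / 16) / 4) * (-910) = -5005 / 32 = -156.41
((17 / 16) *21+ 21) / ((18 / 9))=693 / 32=21.66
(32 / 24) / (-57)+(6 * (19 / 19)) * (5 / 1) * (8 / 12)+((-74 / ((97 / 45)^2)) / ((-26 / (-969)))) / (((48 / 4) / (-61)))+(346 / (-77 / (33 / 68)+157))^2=96496907527457 / 2091620700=46134.99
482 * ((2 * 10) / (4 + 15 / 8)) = 77120 / 47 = 1640.85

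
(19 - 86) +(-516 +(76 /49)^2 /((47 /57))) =-65460569 /112847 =-580.08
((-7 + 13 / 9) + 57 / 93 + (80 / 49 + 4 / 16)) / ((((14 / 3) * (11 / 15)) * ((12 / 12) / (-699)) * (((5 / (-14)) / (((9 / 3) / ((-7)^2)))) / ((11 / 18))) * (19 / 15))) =-30780465 / 595448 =-51.69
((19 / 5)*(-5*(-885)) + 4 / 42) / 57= 295.00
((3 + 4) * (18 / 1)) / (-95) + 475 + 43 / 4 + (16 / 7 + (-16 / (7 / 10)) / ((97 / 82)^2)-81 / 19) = 11665816363 / 25027940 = 466.11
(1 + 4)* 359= 1795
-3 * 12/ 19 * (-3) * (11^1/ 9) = 6.95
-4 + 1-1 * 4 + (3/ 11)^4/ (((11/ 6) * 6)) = -1127276/ 161051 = -7.00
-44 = -44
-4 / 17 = -0.24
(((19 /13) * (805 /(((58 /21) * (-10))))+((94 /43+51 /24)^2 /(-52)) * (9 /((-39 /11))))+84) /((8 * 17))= 98149648917 /315500816384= 0.31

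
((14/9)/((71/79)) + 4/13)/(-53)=-0.04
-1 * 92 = -92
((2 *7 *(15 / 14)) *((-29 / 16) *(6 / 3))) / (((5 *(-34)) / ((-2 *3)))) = -1.92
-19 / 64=-0.30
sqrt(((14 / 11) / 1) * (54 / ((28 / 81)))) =27 * sqrt(33) / 11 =14.10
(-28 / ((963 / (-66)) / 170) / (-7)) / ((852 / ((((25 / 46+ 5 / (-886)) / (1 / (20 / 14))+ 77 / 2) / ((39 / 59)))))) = -206003431810 / 63395377227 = -3.25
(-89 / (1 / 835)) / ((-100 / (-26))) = -193219 / 10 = -19321.90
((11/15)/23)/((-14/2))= -11/2415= -0.00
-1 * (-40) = 40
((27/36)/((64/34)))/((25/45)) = 459/640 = 0.72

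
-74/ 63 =-1.17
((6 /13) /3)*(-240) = -480 /13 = -36.92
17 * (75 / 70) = 255 / 14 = 18.21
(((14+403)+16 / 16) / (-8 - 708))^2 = 43681 / 128164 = 0.34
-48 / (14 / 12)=-288 / 7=-41.14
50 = 50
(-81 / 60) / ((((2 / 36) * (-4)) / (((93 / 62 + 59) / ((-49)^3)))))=-29403 / 9411920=-0.00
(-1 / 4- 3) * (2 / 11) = -13 / 22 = -0.59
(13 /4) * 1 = 13 /4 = 3.25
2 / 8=1 / 4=0.25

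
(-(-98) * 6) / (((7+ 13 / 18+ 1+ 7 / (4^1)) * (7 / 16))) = 48384 / 377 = 128.34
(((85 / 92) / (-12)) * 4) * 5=-1.54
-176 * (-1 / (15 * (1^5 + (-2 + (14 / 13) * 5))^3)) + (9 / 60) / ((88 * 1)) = 137775281 / 977819040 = 0.14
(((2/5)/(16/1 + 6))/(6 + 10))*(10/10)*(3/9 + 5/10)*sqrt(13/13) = 1/1056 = 0.00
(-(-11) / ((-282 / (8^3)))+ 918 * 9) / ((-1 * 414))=-581063 / 29187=-19.91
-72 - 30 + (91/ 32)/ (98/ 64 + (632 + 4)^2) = -1320279851/ 12943921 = -102.00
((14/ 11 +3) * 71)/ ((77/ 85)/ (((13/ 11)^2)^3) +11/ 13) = 1369100238805/ 5319260672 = 257.39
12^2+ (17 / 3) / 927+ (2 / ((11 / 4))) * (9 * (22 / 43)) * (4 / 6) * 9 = 19623467 / 119583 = 164.10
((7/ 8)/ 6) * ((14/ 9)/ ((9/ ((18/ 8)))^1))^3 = 0.01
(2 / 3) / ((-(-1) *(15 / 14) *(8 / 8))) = 28 / 45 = 0.62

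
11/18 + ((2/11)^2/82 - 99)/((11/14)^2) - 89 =-2687778407/10805058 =-248.75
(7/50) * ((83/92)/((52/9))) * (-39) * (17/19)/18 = -29631/699200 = -0.04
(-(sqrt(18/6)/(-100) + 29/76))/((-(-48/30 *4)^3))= -3625/2490368 + 5 *sqrt(3)/131072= -0.00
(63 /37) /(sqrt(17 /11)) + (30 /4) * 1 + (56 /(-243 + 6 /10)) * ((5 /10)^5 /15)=63 * sqrt(187) /629 + 109073 /14544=8.87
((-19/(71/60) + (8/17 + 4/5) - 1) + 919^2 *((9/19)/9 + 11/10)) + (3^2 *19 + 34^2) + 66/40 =974780.54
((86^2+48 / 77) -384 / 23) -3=13064539 / 1771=7376.93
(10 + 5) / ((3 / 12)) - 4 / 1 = 56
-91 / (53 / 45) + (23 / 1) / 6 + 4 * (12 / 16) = -22397 / 318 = -70.43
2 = 2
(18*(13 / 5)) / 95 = 0.49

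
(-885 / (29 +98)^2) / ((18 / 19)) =-5605 / 96774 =-0.06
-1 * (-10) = 10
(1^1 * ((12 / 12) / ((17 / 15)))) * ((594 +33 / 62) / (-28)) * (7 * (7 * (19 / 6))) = -24512565 / 8432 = -2907.09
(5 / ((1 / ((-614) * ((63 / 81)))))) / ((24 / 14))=-75215 / 54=-1392.87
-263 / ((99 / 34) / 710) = -6348820 / 99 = -64129.49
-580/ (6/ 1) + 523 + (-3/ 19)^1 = 24292/ 57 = 426.18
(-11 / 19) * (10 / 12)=-55 / 114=-0.48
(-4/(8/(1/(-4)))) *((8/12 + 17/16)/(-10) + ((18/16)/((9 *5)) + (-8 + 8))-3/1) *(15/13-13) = 116347/24960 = 4.66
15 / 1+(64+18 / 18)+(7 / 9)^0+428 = 509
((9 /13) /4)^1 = 0.17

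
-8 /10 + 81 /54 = 7 /10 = 0.70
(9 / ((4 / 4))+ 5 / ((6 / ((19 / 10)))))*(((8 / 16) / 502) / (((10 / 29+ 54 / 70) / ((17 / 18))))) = 2191385 / 245706912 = 0.01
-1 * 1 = -1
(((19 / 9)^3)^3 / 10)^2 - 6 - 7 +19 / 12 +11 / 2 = 26009636076340129263229 / 3752365882424978025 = 6931.53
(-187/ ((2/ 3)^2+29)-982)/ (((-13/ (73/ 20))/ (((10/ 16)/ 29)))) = 19119649/ 3196960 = 5.98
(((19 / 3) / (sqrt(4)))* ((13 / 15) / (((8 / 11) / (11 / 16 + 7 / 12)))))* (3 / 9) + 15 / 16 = 262937 / 103680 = 2.54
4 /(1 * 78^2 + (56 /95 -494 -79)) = 380 /523601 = 0.00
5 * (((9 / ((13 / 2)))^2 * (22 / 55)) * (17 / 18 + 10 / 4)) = 13.21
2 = 2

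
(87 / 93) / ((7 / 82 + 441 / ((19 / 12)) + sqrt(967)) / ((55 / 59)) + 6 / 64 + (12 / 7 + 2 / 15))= 7231649418791397600 / 2296824951170590325047 - 25788504664581120 * sqrt(967) / 2296824951170590325047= 0.00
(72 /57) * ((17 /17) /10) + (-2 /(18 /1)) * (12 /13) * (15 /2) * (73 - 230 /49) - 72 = -7529086 /60515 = -124.42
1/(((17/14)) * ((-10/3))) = -21/85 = -0.25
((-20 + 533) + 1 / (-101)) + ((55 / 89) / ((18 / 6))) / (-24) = 512.98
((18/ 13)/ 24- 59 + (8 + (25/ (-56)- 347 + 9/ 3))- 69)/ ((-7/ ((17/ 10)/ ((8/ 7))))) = 1149455/ 11648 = 98.68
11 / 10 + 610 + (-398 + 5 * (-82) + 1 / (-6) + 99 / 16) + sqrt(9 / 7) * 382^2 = -45811 / 240 + 437772 * sqrt(7) / 7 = 165271.38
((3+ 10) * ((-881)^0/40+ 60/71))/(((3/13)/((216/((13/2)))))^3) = 11989845504/355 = 33774212.69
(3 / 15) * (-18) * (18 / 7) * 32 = -10368 / 35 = -296.23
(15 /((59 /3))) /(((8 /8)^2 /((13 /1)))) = 585 /59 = 9.92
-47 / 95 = -0.49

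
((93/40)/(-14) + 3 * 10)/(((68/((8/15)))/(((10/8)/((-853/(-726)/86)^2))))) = 1356836066289/865854710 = 1567.05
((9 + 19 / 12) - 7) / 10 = 43 / 120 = 0.36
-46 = -46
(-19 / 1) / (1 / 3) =-57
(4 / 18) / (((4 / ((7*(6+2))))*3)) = 28 / 27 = 1.04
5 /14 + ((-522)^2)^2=1039465423589 /14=74247530256.36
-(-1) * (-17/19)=-17/19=-0.89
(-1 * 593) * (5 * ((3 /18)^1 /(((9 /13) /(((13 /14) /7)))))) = -501085 /5292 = -94.69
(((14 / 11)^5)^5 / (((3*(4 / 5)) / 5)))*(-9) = -843727421359656995897160499200 / 108347059433883722041830251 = -7787.27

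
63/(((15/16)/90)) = 6048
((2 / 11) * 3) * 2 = 12 / 11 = 1.09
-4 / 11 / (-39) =4 / 429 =0.01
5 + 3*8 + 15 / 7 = 218 / 7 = 31.14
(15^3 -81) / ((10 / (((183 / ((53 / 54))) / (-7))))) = -16275654 / 1855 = -8773.94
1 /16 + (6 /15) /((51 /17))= 47 /240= 0.20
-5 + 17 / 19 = -78 / 19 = -4.11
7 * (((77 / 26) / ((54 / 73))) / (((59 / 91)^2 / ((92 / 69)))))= 25064039 / 281961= 88.89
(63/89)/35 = 9/445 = 0.02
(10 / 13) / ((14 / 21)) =15 / 13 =1.15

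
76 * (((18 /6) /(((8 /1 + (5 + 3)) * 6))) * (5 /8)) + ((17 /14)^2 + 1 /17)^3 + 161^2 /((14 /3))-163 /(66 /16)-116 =1649264168464931 /305189035536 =5404.07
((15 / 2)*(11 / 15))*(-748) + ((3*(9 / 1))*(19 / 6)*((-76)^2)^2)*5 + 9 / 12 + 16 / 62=1768528439749 / 124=14262326127.01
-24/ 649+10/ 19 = 0.49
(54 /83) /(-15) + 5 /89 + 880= 32503273 /36935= 880.01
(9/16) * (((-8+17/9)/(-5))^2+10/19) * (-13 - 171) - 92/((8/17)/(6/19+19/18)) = -326393/684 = -477.18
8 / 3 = 2.67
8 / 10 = 0.80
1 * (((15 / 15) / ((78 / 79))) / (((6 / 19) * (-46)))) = -0.07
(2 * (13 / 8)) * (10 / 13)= 5 / 2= 2.50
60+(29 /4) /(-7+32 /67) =102937 /1748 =58.89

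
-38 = -38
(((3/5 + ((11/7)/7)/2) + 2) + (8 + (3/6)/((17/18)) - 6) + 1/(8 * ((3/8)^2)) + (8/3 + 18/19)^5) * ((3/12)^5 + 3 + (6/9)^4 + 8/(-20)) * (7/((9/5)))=3622093073896549671827/534501249400903680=6776.58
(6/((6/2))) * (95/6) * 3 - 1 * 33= 62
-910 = -910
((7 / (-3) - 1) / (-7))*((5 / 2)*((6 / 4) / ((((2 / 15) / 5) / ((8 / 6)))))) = 625 / 7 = 89.29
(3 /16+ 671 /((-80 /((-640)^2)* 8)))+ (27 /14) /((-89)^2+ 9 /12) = -1524057845069 /3548944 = -429439.81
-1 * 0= 0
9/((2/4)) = 18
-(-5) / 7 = 0.71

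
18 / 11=1.64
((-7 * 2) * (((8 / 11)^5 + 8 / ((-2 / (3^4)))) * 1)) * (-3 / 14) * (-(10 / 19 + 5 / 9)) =9647334860 / 9179907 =1050.92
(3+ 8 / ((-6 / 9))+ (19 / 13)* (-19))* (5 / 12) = -1195 / 78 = -15.32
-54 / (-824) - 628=-258709 / 412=-627.93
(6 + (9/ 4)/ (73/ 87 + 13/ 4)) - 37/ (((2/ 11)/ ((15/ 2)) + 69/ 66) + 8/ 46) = -311640171/ 13431697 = -23.20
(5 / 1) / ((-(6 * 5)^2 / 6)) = -1 / 30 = -0.03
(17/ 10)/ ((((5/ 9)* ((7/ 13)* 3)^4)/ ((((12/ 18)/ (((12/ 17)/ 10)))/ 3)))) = 8254129/ 5834430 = 1.41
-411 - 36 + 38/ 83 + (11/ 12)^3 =-63934391/ 143424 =-445.77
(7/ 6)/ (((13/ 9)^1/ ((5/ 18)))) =35/ 156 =0.22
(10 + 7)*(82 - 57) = 425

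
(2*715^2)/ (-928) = -511225/ 464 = -1101.78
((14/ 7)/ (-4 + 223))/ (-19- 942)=-2/ 210459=-0.00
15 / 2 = 7.50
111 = 111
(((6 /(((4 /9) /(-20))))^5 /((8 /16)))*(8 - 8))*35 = 0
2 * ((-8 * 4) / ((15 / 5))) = -64 / 3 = -21.33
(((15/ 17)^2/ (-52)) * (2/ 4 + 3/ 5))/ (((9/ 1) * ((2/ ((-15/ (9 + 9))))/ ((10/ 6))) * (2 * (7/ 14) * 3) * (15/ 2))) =275/ 4869072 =0.00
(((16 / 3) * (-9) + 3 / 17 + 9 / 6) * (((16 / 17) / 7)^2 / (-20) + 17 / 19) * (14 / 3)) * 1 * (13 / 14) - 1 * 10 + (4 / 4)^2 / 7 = -247363341 / 1306858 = -189.28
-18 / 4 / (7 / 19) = -171 / 14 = -12.21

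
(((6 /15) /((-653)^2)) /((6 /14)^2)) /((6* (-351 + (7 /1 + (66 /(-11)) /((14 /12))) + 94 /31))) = -10633 /4323493037790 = -0.00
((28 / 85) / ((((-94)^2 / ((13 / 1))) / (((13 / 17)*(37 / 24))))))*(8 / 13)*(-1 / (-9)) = 3367 / 86184135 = 0.00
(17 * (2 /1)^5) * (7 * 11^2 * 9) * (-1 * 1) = -4146912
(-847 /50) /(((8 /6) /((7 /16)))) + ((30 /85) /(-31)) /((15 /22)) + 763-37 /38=24237906129 /32041600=756.45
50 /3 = 16.67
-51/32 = -1.59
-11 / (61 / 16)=-176 / 61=-2.89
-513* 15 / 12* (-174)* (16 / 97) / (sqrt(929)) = 1785240* sqrt(929) / 90113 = 603.83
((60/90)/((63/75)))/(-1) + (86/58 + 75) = 138284/1827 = 75.69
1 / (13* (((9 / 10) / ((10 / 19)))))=100 / 2223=0.04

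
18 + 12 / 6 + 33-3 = 50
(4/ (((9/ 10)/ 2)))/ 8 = 10/ 9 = 1.11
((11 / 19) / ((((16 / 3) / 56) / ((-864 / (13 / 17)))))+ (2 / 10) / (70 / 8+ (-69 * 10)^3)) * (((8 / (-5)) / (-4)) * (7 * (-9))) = 1404405266876613288 / 8114172083875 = 173080.54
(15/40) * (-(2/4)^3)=-3/64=-0.05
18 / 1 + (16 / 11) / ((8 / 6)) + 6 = 276 / 11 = 25.09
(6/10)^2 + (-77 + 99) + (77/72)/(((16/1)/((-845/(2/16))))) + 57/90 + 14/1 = -1493449/3600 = -414.85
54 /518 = 0.10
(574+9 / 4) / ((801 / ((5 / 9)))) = 11525 / 28836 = 0.40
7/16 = 0.44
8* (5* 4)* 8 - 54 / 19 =24266 / 19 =1277.16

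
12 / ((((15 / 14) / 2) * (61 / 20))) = 7.34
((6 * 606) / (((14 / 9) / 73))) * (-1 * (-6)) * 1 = 7166556 / 7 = 1023793.71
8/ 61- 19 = -1151/ 61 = -18.87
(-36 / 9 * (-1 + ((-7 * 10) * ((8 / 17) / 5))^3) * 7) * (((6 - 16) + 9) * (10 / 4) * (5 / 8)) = -246722175 / 19652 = -12554.56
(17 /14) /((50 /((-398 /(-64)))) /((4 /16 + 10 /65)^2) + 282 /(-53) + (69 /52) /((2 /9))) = 587383524 /24161732815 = 0.02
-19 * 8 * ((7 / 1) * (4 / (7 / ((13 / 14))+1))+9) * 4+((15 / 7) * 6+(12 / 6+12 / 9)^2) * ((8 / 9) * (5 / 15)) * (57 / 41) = -6413135056 / 860139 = -7455.93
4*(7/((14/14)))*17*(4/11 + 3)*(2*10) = 352240/11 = 32021.82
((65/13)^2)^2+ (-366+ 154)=413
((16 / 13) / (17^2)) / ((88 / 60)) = 120 / 41327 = 0.00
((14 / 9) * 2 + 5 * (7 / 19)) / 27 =0.18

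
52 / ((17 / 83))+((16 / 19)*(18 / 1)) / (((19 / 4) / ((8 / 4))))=1597244 / 6137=260.26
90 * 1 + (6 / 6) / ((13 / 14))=1184 / 13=91.08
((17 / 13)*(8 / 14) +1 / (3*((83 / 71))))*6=6.19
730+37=767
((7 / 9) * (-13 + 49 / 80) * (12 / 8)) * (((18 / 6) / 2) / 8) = -6937 / 2560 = -2.71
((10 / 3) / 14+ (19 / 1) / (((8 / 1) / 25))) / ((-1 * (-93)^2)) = -10015 / 1453032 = -0.01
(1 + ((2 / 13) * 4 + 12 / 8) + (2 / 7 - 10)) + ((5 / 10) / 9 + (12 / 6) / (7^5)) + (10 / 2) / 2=-15901355 / 3932838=-4.04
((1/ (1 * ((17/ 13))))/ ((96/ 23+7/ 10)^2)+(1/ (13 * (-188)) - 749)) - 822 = -1570.97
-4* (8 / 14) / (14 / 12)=-96 / 49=-1.96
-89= -89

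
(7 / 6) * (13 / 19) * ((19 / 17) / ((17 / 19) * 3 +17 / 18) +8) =7974967 / 1202529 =6.63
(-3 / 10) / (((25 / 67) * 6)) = -67 / 500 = -0.13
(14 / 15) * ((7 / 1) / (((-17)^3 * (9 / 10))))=-196 / 132651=-0.00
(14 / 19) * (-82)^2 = 94136 / 19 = 4954.53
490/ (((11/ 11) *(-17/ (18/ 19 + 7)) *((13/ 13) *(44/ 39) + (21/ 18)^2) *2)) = -3462732/ 75259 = -46.01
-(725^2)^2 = -276281640625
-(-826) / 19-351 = -5843 / 19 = -307.53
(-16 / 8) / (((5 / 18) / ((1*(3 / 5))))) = -108 / 25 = -4.32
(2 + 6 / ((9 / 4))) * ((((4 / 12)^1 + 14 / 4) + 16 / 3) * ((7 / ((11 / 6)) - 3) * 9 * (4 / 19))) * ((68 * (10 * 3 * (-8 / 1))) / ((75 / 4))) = -1096704 / 19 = -57721.26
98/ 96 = 49/ 48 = 1.02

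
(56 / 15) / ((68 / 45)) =42 / 17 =2.47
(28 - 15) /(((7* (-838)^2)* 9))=13 /44241372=0.00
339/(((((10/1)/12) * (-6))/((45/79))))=-3051/79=-38.62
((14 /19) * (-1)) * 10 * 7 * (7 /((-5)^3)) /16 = 343 /1900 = 0.18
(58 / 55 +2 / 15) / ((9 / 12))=784 / 495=1.58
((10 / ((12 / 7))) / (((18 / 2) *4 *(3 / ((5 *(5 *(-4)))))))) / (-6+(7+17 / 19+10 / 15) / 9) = 475 / 444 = 1.07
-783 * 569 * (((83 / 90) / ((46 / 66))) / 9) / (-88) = 1369583 / 1840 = 744.34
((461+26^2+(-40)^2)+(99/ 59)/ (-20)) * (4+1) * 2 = 3229561/ 118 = 27369.16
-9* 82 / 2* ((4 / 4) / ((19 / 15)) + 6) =-47601 / 19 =-2505.32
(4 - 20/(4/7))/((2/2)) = -31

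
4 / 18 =2 / 9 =0.22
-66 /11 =-6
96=96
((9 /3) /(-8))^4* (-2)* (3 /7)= -243 /14336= -0.02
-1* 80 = -80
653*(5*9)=29385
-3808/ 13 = -292.92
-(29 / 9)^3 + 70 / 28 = -45133 / 1458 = -30.96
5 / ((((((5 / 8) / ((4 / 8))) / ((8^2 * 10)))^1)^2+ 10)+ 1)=262144 / 576717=0.45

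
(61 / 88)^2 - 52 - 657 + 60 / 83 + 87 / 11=-449854101 / 642752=-699.89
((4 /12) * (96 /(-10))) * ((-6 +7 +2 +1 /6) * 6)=-304 /5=-60.80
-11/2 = -5.50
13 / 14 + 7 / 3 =137 / 42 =3.26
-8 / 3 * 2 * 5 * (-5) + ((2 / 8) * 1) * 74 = 911 / 6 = 151.83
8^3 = 512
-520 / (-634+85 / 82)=42640 / 51903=0.82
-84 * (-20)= 1680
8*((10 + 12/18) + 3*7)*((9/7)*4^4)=583680/7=83382.86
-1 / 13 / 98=-1 / 1274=-0.00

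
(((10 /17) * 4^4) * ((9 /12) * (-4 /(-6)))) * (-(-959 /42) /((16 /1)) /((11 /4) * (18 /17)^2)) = 93160 /2673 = 34.85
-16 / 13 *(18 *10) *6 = -17280 / 13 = -1329.23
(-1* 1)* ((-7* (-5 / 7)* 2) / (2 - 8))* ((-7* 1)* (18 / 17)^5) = -22044960 / 1419857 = -15.53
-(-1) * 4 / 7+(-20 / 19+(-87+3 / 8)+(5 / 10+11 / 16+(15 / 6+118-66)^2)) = 6137857 / 2128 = 2884.33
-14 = -14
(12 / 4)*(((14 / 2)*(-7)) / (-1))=147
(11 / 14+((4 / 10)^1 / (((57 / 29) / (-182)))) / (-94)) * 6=221237 / 31255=7.08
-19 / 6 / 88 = -19 / 528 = -0.04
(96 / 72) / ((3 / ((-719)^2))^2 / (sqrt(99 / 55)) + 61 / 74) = 1289593006074910212884738696 / 797282162539555976208406623 - 5853814988611984 * sqrt(5) / 265760720846518658736135541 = 1.62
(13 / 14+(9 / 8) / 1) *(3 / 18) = 115 / 336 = 0.34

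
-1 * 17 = -17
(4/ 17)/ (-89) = -4/ 1513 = -0.00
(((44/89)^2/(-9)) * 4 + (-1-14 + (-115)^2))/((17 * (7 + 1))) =470859973/4847652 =97.13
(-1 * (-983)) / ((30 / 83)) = 81589 / 30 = 2719.63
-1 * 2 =-2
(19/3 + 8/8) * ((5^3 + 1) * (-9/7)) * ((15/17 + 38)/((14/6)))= -2355804/119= -19796.67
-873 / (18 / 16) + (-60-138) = -974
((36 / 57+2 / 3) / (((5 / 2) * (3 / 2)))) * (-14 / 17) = -4144 / 14535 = -0.29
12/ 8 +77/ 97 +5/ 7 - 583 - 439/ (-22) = -4182919/ 7469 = -560.04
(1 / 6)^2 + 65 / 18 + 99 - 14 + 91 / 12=866 / 9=96.22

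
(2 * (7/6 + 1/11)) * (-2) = -166/33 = -5.03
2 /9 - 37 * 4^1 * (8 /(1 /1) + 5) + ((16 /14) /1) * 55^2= 96602 /63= 1533.37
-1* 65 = -65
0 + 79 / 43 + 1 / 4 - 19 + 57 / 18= -7093 / 516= -13.75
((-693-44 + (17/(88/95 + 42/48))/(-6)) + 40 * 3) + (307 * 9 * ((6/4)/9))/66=-611.60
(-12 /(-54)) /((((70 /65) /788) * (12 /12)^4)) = 10244 /63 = 162.60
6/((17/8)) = 48/17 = 2.82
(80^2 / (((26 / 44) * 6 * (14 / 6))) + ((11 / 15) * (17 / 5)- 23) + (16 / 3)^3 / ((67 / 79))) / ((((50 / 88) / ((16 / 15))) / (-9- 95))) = -21602093151232 / 118715625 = -181965.04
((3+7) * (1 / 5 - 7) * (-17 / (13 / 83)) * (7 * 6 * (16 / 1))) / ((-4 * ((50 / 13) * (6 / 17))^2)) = -1261668226 / 1875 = -672889.72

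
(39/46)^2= 1521/2116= 0.72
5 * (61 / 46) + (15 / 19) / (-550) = 159328 / 24035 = 6.63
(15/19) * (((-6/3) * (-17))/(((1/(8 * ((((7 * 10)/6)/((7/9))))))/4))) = 244800/19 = 12884.21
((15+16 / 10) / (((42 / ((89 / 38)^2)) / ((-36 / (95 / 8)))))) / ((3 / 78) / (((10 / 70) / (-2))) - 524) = 34187036 / 2728338725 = 0.01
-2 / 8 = -1 / 4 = -0.25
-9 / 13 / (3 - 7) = 9 / 52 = 0.17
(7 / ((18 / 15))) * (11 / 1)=385 / 6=64.17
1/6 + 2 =13/6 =2.17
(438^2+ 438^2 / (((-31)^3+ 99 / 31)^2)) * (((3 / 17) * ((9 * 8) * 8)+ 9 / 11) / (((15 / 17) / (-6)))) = -313448955283655937378 / 2344947522731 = -133669923.21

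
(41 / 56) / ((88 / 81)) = 3321 / 4928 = 0.67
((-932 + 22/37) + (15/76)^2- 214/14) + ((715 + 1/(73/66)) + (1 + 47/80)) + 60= -169.16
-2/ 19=-0.11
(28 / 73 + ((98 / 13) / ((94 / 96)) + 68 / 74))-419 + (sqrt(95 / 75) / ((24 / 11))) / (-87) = -676625307 / 1650311-11*sqrt(285) / 31320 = -410.00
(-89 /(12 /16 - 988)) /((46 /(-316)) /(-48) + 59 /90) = 40498560 /295863029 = 0.14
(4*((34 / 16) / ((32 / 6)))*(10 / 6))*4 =85 / 8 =10.62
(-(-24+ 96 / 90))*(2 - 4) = -688 / 15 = -45.87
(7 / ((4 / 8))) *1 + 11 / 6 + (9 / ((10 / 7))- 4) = 272 / 15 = 18.13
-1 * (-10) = 10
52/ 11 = 4.73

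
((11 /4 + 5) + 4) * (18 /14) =423 /28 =15.11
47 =47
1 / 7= 0.14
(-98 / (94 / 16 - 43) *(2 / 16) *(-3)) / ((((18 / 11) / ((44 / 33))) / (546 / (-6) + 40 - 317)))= 296.82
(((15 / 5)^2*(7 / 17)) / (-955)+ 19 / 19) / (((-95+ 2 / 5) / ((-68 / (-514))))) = -32344 / 23218151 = -0.00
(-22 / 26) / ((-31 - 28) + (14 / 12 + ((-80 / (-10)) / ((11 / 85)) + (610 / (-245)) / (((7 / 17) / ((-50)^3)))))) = -249018 / 222437672717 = -0.00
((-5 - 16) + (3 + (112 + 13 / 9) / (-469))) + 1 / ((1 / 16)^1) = -9463 / 4221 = -2.24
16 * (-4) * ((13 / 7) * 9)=-7488 / 7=-1069.71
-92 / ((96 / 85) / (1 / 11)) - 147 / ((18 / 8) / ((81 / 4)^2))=-7074713 / 264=-26798.16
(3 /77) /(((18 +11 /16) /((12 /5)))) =576 /115115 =0.01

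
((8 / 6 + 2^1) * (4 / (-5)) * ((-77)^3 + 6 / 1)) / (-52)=-913054 / 39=-23411.64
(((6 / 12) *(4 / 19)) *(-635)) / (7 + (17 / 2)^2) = -5080 / 6023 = -0.84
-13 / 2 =-6.50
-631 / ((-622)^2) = -0.00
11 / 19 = 0.58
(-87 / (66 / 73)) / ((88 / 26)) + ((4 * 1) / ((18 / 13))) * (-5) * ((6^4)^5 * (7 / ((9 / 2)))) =-79521897448954948481 / 968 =-82150720505118748.43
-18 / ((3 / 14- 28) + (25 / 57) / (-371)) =761292 / 1175219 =0.65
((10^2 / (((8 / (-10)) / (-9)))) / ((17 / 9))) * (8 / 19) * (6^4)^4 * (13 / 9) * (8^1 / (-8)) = -330069859172352000 / 323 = -1021888108892730.65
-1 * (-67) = 67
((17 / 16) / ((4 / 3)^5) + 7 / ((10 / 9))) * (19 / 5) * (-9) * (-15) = 275353263 / 81920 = 3361.25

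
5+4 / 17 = 89 / 17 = 5.24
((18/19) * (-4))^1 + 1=-53/19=-2.79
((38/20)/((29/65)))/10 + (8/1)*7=32727/580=56.43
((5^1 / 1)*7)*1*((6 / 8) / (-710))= -21 / 568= -0.04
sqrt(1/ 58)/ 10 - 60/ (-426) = sqrt(58)/ 580 + 10/ 71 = 0.15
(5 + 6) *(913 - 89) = 9064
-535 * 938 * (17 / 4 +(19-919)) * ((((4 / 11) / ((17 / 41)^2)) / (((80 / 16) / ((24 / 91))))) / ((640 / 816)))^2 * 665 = 893654038365842664 / 147744025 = 6048664495.00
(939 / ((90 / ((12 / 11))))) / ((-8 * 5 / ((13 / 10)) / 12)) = -12207 / 2750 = -4.44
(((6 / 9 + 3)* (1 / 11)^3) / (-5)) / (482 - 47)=-1 / 789525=-0.00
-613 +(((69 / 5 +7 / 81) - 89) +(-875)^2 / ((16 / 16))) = 309799439 / 405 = 764936.89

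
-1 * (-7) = 7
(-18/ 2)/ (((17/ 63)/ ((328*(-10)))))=1859760/ 17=109397.65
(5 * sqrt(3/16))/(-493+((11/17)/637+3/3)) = -54145 * sqrt(3)/21311428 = -0.00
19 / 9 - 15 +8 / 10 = -544 / 45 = -12.09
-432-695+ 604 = -523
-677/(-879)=677/879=0.77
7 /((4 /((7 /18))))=49 /72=0.68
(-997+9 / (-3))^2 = 1000000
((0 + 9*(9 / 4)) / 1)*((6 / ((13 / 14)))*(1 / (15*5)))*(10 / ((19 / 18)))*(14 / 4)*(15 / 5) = 214326 / 1235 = 173.54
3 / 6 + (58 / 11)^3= 391555 / 2662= 147.09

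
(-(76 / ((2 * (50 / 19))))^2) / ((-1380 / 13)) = 1694173 / 862500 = 1.96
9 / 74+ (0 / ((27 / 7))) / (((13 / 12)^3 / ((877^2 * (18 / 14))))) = 0.12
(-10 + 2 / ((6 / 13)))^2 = 289 / 9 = 32.11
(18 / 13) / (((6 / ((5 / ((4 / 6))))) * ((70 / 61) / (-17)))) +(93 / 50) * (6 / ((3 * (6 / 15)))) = -29739 / 1820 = -16.34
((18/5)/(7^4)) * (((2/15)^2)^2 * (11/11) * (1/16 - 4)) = -2/1071875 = -0.00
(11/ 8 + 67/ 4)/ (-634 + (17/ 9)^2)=-2349/ 81704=-0.03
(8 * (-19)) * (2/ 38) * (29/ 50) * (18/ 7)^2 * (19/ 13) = -714096/ 15925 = -44.84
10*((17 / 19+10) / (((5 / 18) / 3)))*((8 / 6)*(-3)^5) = -7243344 / 19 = -381228.63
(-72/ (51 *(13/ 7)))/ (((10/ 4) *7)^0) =-168/ 221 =-0.76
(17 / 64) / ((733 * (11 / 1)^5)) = 17 / 7555224512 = 0.00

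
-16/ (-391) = 16/ 391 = 0.04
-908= -908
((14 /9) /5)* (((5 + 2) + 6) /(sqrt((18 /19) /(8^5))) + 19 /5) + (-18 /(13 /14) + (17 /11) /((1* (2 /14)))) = -237587 /32175 + 23296* sqrt(19) /135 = 744.80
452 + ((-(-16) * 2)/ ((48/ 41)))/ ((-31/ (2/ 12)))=126067/ 279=451.85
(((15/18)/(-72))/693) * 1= -5/299376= -0.00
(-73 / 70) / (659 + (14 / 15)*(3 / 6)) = -219 / 138488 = -0.00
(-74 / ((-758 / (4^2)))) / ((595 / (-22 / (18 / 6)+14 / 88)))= -140156 / 7441665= -0.02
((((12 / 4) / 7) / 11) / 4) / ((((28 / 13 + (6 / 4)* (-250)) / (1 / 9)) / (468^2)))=-237276 / 373219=-0.64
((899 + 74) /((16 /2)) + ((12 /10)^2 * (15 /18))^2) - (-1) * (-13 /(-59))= 1454767 /11800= 123.29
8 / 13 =0.62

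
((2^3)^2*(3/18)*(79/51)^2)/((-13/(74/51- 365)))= 3702860192/5173389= 715.75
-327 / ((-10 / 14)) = 2289 / 5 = 457.80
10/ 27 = 0.37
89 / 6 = 14.83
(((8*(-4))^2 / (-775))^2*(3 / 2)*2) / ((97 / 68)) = 3.67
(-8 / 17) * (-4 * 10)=18.82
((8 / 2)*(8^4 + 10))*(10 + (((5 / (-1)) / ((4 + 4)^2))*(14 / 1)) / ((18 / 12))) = 913585 / 6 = 152264.17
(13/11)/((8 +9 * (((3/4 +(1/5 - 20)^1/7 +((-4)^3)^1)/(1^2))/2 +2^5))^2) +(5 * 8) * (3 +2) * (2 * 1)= 633039600/1580051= 400.65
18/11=1.64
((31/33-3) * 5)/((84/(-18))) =170/77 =2.21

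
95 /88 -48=-4129 /88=-46.92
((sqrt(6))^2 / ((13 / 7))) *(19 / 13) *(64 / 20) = 12768 / 845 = 15.11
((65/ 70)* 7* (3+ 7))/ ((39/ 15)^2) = 125/ 13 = 9.62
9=9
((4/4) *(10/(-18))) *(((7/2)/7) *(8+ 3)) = -55/18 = -3.06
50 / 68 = 25 / 34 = 0.74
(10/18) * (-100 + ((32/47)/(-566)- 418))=-34449670/119709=-287.78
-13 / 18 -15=-283 / 18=-15.72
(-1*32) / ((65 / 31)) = -992 / 65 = -15.26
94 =94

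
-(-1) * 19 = 19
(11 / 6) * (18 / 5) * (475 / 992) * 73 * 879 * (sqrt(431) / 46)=201163545 * sqrt(431) / 45632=91520.51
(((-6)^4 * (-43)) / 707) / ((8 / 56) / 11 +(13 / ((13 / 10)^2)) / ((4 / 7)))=-166023 / 28381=-5.85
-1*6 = -6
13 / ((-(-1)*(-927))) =-13 / 927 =-0.01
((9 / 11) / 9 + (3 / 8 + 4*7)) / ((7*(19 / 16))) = 5010 / 1463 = 3.42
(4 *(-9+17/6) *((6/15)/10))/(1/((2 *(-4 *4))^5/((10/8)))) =9932111872/375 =26485631.66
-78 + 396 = 318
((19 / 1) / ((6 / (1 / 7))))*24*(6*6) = 2736 / 7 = 390.86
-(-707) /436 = 707 /436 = 1.62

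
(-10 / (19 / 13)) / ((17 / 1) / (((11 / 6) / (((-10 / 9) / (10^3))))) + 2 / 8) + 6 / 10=-2099913 / 75145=-27.94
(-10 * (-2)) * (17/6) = 170/3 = 56.67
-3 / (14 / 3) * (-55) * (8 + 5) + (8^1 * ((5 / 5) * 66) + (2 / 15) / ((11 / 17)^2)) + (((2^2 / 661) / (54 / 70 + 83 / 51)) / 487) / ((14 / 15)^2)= 1235844016575976 / 1250903239905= 987.96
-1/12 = -0.08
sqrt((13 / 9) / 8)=sqrt(26) / 12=0.42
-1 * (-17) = 17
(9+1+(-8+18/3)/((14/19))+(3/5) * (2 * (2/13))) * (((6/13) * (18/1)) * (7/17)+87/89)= 294050889/8949395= 32.86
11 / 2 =5.50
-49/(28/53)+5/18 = -3329/36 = -92.47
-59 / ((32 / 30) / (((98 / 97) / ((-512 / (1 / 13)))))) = 43365 / 5165056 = 0.01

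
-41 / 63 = -0.65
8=8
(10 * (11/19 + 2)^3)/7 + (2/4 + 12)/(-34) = 11257285/466412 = 24.14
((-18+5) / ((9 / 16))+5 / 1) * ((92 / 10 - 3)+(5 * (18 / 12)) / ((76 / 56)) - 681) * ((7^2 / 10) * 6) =507821447 / 1425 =356365.93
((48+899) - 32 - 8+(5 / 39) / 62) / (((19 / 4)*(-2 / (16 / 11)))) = -35090096 / 252681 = -138.87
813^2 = 660969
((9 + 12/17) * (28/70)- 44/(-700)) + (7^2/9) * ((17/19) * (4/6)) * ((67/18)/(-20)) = 183551371/54942300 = 3.34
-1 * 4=-4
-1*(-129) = 129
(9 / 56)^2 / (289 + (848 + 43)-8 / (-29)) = 2349 / 107339008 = 0.00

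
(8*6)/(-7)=-48/7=-6.86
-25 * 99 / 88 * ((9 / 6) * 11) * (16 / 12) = -2475 / 4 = -618.75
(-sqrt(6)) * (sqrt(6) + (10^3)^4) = -1000000000000 * sqrt(6) - 6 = -2449489742789.18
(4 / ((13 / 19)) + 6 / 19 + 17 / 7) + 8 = 16.59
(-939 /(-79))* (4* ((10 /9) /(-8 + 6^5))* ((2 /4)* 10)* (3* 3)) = 23475 /76709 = 0.31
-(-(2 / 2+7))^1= 8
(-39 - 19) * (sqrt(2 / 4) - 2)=116 - 29 * sqrt(2)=74.99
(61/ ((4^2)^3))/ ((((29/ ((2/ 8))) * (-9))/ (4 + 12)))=-61/ 267264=-0.00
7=7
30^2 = 900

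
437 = 437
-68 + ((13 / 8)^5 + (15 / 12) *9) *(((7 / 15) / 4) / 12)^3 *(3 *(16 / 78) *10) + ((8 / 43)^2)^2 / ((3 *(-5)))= -462043876774061155541 / 6794767672698470400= -68.00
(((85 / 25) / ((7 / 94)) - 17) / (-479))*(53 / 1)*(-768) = 2435.20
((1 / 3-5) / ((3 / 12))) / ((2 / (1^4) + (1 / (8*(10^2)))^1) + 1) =-6.22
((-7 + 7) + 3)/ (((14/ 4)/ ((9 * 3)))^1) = 23.14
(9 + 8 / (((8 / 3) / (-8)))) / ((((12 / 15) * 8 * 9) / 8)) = -25 / 12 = -2.08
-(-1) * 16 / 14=1.14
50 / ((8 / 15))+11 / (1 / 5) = 595 / 4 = 148.75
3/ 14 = 0.21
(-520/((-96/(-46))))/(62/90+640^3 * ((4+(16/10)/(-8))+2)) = -22425/136839168062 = -0.00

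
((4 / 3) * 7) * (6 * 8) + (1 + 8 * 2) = 465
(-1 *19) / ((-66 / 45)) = 285 / 22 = 12.95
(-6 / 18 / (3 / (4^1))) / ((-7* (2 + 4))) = 2 / 189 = 0.01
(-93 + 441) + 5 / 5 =349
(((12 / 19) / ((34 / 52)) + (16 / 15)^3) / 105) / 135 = 0.00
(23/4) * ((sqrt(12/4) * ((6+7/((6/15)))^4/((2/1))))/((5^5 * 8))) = 112232663 * sqrt(3)/3200000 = 60.75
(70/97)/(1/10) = 700/97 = 7.22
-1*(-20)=20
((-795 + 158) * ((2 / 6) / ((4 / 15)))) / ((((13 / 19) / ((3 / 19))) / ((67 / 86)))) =-49245 / 344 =-143.15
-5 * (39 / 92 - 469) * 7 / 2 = 1508815 / 184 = 8200.08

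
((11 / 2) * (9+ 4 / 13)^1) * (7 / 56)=1331 / 208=6.40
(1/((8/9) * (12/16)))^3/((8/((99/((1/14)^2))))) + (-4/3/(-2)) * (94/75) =29472833/3600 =8186.90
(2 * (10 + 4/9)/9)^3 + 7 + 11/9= 11014298/531441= 20.73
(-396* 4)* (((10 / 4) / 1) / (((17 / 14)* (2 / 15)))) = -415800 / 17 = -24458.82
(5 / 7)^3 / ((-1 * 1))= -125 / 343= -0.36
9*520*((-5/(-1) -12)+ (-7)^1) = -65520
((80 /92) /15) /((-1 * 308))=-0.00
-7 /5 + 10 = 43 /5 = 8.60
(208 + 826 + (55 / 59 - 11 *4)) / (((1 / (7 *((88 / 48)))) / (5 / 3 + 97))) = 666267140 / 531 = 1254740.38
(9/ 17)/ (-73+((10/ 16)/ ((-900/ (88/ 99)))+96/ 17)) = -14580/ 1854917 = -0.01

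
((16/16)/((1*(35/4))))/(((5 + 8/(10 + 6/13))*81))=34/138915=0.00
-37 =-37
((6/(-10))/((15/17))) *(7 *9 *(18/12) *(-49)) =157437/50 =3148.74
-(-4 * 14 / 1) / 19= 56 / 19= 2.95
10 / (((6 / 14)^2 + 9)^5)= 282475249 / 1845281250000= 0.00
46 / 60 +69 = 2093 / 30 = 69.77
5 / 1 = 5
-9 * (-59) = 531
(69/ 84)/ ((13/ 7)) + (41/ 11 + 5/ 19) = 48175/ 10868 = 4.43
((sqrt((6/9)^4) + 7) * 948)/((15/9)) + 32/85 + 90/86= 15481933/3655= 4235.82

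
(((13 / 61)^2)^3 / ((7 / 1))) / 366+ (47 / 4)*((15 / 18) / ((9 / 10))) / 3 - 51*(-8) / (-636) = 1127656999035530431 / 377770259861068284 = 2.99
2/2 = 1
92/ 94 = 46/ 47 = 0.98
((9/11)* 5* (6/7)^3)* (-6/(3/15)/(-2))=145800/3773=38.64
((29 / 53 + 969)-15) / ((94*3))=3.38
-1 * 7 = -7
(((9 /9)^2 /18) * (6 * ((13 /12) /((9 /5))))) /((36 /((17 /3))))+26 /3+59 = 2368897 /34992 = 67.70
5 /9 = 0.56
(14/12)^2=49/36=1.36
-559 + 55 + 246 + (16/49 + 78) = -8804/49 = -179.67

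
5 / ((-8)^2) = 5 / 64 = 0.08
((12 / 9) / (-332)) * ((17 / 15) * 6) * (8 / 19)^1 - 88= -88.01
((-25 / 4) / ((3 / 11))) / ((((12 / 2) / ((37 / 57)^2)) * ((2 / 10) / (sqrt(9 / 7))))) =-1882375 * sqrt(7) / 545832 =-9.12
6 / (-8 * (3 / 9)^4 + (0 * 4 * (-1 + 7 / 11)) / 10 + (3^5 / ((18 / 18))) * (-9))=-0.00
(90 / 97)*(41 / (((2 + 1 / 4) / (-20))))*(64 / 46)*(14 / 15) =-2938880 / 6693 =-439.10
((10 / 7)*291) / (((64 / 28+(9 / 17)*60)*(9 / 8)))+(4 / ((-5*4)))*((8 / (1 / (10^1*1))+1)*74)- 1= -18066061 / 15195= -1188.95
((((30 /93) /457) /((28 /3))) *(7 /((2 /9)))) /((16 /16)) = 135 /56668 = 0.00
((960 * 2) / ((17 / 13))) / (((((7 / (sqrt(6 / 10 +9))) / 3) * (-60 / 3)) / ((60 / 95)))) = -179712 * sqrt(15) / 11305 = -61.57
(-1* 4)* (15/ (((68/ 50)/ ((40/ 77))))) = -30000/ 1309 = -22.92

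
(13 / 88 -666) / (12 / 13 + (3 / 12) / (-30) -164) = 11426025 / 2798543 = 4.08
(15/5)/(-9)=-1/3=-0.33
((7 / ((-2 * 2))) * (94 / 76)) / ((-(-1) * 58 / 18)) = -2961 / 4408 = -0.67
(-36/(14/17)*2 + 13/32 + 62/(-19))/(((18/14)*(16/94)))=-2006665/4864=-412.55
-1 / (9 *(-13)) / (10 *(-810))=-1 / 947700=-0.00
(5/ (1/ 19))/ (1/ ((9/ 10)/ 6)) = 57/ 4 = 14.25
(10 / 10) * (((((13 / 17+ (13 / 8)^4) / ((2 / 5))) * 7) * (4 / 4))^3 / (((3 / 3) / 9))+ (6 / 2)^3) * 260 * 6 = 11768693908896472173397785 / 337618789203968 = 34857935296.33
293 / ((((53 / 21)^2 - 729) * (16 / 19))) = -2455047 / 5098880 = -0.48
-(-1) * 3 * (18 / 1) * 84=4536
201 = 201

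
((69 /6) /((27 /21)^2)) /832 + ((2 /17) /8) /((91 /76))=331105 /16039296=0.02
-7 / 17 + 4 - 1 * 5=-24 / 17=-1.41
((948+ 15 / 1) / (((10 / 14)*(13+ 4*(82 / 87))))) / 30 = 195489 / 72950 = 2.68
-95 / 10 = -9.50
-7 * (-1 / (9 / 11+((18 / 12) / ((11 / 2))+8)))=77 / 100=0.77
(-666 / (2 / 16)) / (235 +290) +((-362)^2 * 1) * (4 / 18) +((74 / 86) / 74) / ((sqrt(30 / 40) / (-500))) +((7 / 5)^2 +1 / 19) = 871199132 / 29925 -500 * sqrt(3) / 129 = 29106.04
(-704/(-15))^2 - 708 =336316/225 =1494.74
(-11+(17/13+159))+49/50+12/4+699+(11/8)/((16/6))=17738309/20800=852.80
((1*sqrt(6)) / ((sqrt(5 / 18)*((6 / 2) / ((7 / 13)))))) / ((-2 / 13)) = -7*sqrt(15) / 5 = -5.42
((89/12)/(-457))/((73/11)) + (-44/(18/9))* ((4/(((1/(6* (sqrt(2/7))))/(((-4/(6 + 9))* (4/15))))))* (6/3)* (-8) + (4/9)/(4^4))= -45056* sqrt(14)/525- 390467/9607968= -321.15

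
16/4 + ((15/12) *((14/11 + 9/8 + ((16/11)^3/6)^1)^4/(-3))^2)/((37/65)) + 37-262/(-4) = 1363.31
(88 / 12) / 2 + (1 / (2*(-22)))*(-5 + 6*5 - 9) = 109 / 33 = 3.30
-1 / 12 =-0.08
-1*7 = -7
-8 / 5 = -1.60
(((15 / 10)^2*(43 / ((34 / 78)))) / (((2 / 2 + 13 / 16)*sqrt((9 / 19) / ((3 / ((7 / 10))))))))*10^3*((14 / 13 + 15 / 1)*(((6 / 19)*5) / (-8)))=-63855000*sqrt(3990) / 3451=-1168789.76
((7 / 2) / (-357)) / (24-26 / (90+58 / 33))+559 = 1023671906 / 1831257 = 559.00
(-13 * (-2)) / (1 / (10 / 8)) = 65 / 2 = 32.50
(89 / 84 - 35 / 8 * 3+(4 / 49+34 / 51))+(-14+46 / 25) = -23.48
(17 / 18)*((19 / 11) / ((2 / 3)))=323 / 132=2.45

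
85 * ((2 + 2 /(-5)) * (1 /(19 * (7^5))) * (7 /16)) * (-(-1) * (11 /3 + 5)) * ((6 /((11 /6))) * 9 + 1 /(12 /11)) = 46631 /950796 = 0.05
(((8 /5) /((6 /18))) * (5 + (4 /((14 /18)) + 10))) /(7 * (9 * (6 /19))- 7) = 64296 /8575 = 7.50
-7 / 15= -0.47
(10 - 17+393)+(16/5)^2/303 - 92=2227306/7575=294.03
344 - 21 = 323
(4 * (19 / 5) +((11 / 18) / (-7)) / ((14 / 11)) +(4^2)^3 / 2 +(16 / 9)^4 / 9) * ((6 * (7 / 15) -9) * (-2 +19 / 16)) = 48139782559817 / 4629441600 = 10398.62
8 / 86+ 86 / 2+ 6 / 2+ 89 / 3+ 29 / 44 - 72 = 25081 / 5676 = 4.42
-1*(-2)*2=4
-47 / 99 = -0.47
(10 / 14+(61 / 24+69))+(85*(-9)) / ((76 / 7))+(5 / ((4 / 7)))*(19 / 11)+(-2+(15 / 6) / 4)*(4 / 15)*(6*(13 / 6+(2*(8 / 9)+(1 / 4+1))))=2886883 / 526680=5.48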